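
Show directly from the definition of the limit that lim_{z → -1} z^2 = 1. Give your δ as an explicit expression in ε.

δ = min(2, ε/4)

Let ε > 0 be given. We seek δ > 0 with 0 < |z + 1| < δ ⇒ |z^2 − 1| < ε.
Factor: z^2 − 1 = (z + 1)(z - 1), so |z^2 − 1| = |z + 1|·|z - 1|.
Impose δ ≤ 2 so that |z| < 3; then |z - 1| ≤ 4.
Hence |z^2 − 1| ≤ 4|z + 1|, which is < ε once |z + 1| < ε/4.
Take δ = min(2, ε/4). If 0 < |z + 1| < δ then both bounds hold and |z^2 − 1| ≤ 4|z + 1| < 4·(ε/4) = ε.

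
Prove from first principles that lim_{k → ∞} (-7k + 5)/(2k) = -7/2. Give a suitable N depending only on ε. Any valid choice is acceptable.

Let ε > 0 be given. For k ≥ 1, |(-7k + 5)/(2k) + 7/2| = |10|/(2(2k)) = 10/(2(2k)).
Since 2k ≥ 2k for k ≥ 1, this is ≤ 10/(2·2k) = (5/2)/k.
So |(-7k + 5)/(2k) + 7/2| < ε whenever k > (5/2)/ε.
Take N = (5/2)/ε. If k > N then |(-7k + 5)/(2k) + 7/2| ≤ (5/2)/k < ε.

N = (5/2)/ε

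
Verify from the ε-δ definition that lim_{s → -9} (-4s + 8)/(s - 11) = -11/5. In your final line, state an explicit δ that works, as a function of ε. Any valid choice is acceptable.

δ = min(10, (50/9)ε)

Fix ε > 0. We want δ > 0 with 0 < |s + 9| < δ ⇒ |(-4s + 8)/(s - 11) + 11/5| < ε.
Combining over a common denominator, (-4s + 8)/(s - 11) + 11/5 = [(-4s + 8)·(-20) − 44·(s - 11)] / [(-20)·(s - 11)] = 36(s + 9) / ((-20)(s - 11)).
So |(-4s + 8)/(s - 11) + 11/5| = 36|s + 9| / (20·|s − 11|).
Require δ ≤ 10, so |s − 11| ≥ |-20| − |s + 9| > 20 − 10 = 10.
Hence |(-4s + 8)/(s - 11) + 11/5| < 36|s + 9|/(20·10) = (9/50)|s + 9|, which is < ε once |s + 9| < (50/9)ε.
Take δ = min(10, (50/9)ε). Then 0 < |s + 9| < δ forces both bounds, so |(-4s + 8)/(s - 11) + 11/5| < ε.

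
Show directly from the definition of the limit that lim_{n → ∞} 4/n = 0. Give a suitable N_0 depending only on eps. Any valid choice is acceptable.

N_0 = 4/eps

Suppose eps > 0. For n ≥ 1, |4/n − 0| = 4/(n) ≤ 4/n.
We need 4/n < eps, i.e. n > 4/eps.
Take N_0 = 4/eps. If n > N_0 then |4/n| ≤ 4/n < eps.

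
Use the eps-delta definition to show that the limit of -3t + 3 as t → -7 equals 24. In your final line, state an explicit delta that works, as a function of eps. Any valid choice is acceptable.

delta = eps/3

Suppose eps > 0. We need delta > 0 so that 0 < |t + 7| < delta implies |(-3t + 3) − 24| < eps.
|(-3t + 3) − 24| = |-3t - 21| = 3|t + 7|.
Thus it suffices that |t + 7| < eps/3.
Choosing delta = eps/3 gives |(-3t + 3) − 24| = 3|t + 7| < eps whenever |t + 7| < delta.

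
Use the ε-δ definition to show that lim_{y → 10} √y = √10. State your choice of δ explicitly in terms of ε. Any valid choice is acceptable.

δ = min(10, √10·ε)

Fix ε > 0. We want δ > 0 such that 0 < |y − 10| < δ implies |√y − √10| < ε.
Rationalise: √y − √10 = (y − 10)/(√y + √10), so |√y − √10| = |y − 10|/(√y + √10).
Restrict δ ≤ 10 so that |y − 10| < 10 forces y > 0, and then √y + √10 > √10.
Hence |√y − √10| < |y − 10|/√10, which is < ε once |y − 10| < √10·ε.
Take δ = min(10, √10·ε). If 0 < |y − 10| < δ then y > 0 and |√y − √10| < |y − 10|/√10 < ε.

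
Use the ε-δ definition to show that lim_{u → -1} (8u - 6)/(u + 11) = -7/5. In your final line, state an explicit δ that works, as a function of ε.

Let ε > 0 be given. We want δ > 0 with 0 < |u + 1| < δ ⇒ |(8u - 6)/(u + 11) + 7/5| < ε.
Combining over a common denominator, (8u - 6)/(u + 11) + 7/5 = [(8u - 6)·10 − (-14)·(u + 11)] / [10·(u + 11)] = 94(u + 1) / (10(u + 11)).
So |(8u - 6)/(u + 11) + 7/5| = 94|u + 1| / (10·|u + 11|).
Restrict δ ≤ 5. Then |u + 1| < 5 gives |u + 11| = |(u + 1) + 10| ≥ 10 − 5 = 5.
Hence |(8u - 6)/(u + 11) + 7/5| < 94|u + 1|/(10·5) = (47/25)|u + 1|, which is < ε once |u + 1| < (25/47)ε.
Take δ = min(5, (25/47)ε). Then 0 < |u + 1| < δ forces both bounds, so |(8u - 6)/(u + 11) + 7/5| < ε.

δ = min(5, (25/47)ε)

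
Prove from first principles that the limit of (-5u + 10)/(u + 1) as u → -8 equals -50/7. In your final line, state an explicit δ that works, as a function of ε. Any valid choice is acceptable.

δ = min(7/2, (49/30)ε)

Fix ε > 0. We want δ > 0 with 0 < |u + 8| < δ ⇒ |(-5u + 10)/(u + 1) + 50/7| < ε.
Combining over a common denominator, (-5u + 10)/(u + 1) + 50/7 = [(-5u + 10)·(-7) − 50·(u + 1)] / [(-7)·(u + 1)] = -15(u + 8) / ((-7)(u + 1)).
So |(-5u + 10)/(u + 1) + 50/7| = 15|u + 8| / (7·|u + 1|).
Restrict δ ≤ 7/2. Then |u + 8| < 7/2 gives |u + 1| = |(u + 8) + (-7)| ≥ 7 − 7/2 = 7/2.
Hence |(-5u + 10)/(u + 1) + 50/7| < 15|u + 8|/(7·(7/2)) = (30/49)|u + 8|, which is < ε once |u + 8| < (49/30)ε.
Take δ = min(7/2, (49/30)ε). Then 0 < |u + 8| < δ forces both bounds, so |(-5u + 10)/(u + 1) + 50/7| < ε.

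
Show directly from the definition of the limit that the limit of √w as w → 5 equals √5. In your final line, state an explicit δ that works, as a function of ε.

Let ε > 0. We want δ > 0 such that 0 < |w − 5| < δ implies |√w − √5| < ε.
Rationalise: √w − √5 = (w − 5)/(√w + √5), so |√w − √5| = |w − 5|/(√w + √5).
Restrict δ ≤ 5 so that |w − 5| < 5 forces w > 0, and then √w + √5 > √5.
Hence |√w − √5| < |w − 5|/√5, which is < ε once |w − 5| < √5·ε.
Take δ = min(5, √5·ε). If 0 < |w − 5| < δ then w > 0 and |√w − √5| < |w − 5|/√5 < ε.

δ = min(5, √5·ε)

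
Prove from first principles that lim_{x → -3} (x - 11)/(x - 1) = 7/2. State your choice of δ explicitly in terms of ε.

Let ε > 0 be given. We want δ > 0 with 0 < |x + 3| < δ ⇒ |(x - 11)/(x - 1) − (7/2)| < ε.
Combining over a common denominator, (x - 11)/(x - 1) − (7/2) = [(x - 11)·(-4) − (-14)·(x - 1)] / [(-4)·(x - 1)] = 10(x + 3) / ((-4)(x - 1)).
So |(x - 11)/(x - 1) − (7/2)| = 10|x + 3| / (4·|x − 1|).
Require δ ≤ 2, so |x − 1| ≥ |-4| − |x + 3| > 4 − 2 = 2.
Hence |(x - 11)/(x - 1) − (7/2)| < 10|x + 3|/(4·2) = (5/4)|x + 3|, which is < ε once |x + 3| < (4/5)ε.
Take δ = min(2, (4/5)ε). Then 0 < |x + 3| < δ forces both bounds, so |(x - 11)/(x - 1) − (7/2)| < ε.

δ = min(2, (4/5)ε)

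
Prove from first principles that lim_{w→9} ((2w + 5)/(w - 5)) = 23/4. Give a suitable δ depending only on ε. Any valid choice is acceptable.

δ = min(2, (8/15)ε)

Let ε > 0 be given. We want δ > 0 with 0 < |w − 9| < δ ⇒ |(2w + 5)/(w - 5) − (23/4)| < ε.
Combining over a common denominator, (2w + 5)/(w - 5) − (23/4) = [(2w + 5)·4 − 23·(w - 5)] / [4·(w - 5)] = -15(w − 9) / (4(w - 5)).
So |(2w + 5)/(w - 5) − (23/4)| = 15|w − 9| / (4·|w − 5|).
Restrict δ ≤ 2. Then |w − 9| < 2 gives |w − 5| = |(w − 9) + 4| ≥ 4 − 2 = 2.
Hence |(2w + 5)/(w - 5) − (23/4)| < 15|w − 9|/(4·2) = (15/8)|w − 9|, which is < ε once |w − 9| < (8/15)ε.
Take δ = min(2, (8/15)ε). Then 0 < |w − 9| < δ forces both bounds, so |(2w + 5)/(w - 5) − (23/4)| < ε.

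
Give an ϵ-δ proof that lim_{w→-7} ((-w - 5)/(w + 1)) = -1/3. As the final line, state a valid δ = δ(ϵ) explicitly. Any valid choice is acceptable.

Suppose ϵ > 0. We want δ > 0 with 0 < |w + 7| < δ ⇒ |(-w - 5)/(w + 1) + 1/3| < ϵ.
Combining over a common denominator, (-w - 5)/(w + 1) + 1/3 = [(-w - 5)·(-6) − 2·(w + 1)] / [(-6)·(w + 1)] = 4(w + 7) / ((-6)(w + 1)).
So |(-w - 5)/(w + 1) + 1/3| = 4|w + 7| / (6·|w + 1|).
Require δ ≤ 3, so |w + 1| ≥ |-6| − |w + 7| > 6 − 3 = 3.
Hence |(-w - 5)/(w + 1) + 1/3| < 4|w + 7|/(6·3) = (2/9)|w + 7|, which is < ϵ once |w + 7| < (9/2)ϵ.
Take δ = min(3, (9/2)ϵ). Then 0 < |w + 7| < δ forces both bounds, so |(-w - 5)/(w + 1) + 1/3| < ϵ.

δ = min(3, (9/2)ϵ)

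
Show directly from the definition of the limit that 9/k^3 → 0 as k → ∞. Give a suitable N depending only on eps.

N = (9/eps)^{1/3}

Let eps > 0 be given. For k ≥ 1, |9/k^3 − 0| = 9/k^3.
9/k^3 < eps ⇔ k^3 > 9/eps ⇔ k > (9/eps)^{1/3}.
Take N = (9/eps)^{1/3}. Then k > N implies 9/k^3 < eps.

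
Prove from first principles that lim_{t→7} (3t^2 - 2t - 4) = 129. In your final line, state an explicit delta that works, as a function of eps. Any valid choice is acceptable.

delta = min(2, eps/46)

Let eps > 0 be given. We want delta > 0 such that 0 < |t − 7| < delta implies |(3t^2 - 2t - 4) − 129| < eps.
(3t^2 - 2t - 4) − 129 = 3t^2 - 2t - 133 = (t − 7)(3t + 19).
So |(3t^2 - 2t - 4) − 129| = |t − 7|·|3t + 19|.
Require delta ≤ 2. Then |t − 7| < 2 gives |t| < 9, and by the triangle inequality |3t + 19| ≤ 3·9 + 19 = 46.
Hence |(3t^2 - 2t - 4) − 129| ≤ 46|t − 7| < eps provided |t − 7| < eps/46.
Take delta = min(2, eps/46). Then 0 < |t − 7| < delta gives both |t − 7| < 2 and |t − 7| < eps/46, so |(3t^2 - 2t - 4) − 129| < eps.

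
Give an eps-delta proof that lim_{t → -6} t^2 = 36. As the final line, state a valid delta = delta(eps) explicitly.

delta = min(1, eps/13)

Suppose eps > 0. We seek delta > 0 with 0 < |t + 6| < delta ⇒ |t^2 − 36| < eps.
Factor: t^2 − 36 = (t + 6)(t - 6), so |t^2 − 36| = |t + 6|·|t - 6|.
Restrict delta ≤ 1. Then |t + 6| < 1 gives |t| < 7, so by the triangle inequality |t - 6| ≤ 7 + 6 = 13.
Hence |t^2 − 36| ≤ 13|t + 6|, which is < eps once |t + 6| < eps/13.
Take delta = min(1, eps/13). If 0 < |t + 6| < delta then both bounds hold and |t^2 − 36| ≤ 13|t + 6| < 13·(eps/13) = eps.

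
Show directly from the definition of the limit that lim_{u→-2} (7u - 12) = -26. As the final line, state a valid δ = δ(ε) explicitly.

δ = ε/7

Let ε > 0 be given. We need δ > 0 so that 0 < |u + 2| < δ implies |(7u - 12) + 26| < ε.
Since (7u - 12) + 26 = 7(u + 2), we have |(7u - 12) + 26| = 7|u + 2|.
So 7|u + 2| < ε exactly when |u + 2| < ε/7.
Choosing δ = ε/7 gives |(7u - 12) + 26| = 7|u + 2| < ε whenever |u + 2| < δ.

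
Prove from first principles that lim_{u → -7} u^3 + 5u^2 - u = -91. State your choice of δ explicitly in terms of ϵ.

Suppose ϵ > 0. We want δ > 0 such that 0 < |u + 7| < δ implies |(u^3 + 5u^2 - u) + 91| < ϵ.
(u^3 + 5u^2 - u) + 91 = u^3 + 5u^2 - u + 91 = (u + 7)(u^2 - 2u + 13).
So |(u^3 + 5u^2 - u) + 91| = |u + 7|·|u^2 - 2u + 13|.
Assume first that |u + 7| < 1, so |u| < 8. Then |u^2 - 2u + 13| ≤ 8^2 + 2·8 + 13 = 93.
Hence |(u^3 + 5u^2 - u) + 91| ≤ 93|u + 7| < ϵ provided |u + 7| < ϵ/93.
Choosing δ = min(1, ϵ/93) ensures both conditions, hence |(u^3 + 5u^2 - u) + 91| < ϵ.

δ = min(1, ϵ/93)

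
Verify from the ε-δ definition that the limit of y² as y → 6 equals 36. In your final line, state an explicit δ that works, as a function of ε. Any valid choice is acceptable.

δ = min(1, ε/13)

Fix ε > 0. We seek δ > 0 with 0 < |y − 6| < δ ⇒ |y² − 36| < ε.
Factor: y² − 36 = (y − 6)(y + 6), so |y² − 36| = |y − 6|·|y + 6|.
Impose δ ≤ 1 so that |y| < 7; then |y + 6| ≤ 13.
Hence |y² − 36| ≤ 13|y − 6|, which is < ε once |y − 6| < ε/13.
Take δ = min(1, ε/13). If 0 < |y − 6| < δ then both bounds hold and |y² − 36| ≤ 13|y − 6| < 13·(ε/13) = ε.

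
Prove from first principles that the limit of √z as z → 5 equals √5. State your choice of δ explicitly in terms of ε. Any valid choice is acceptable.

δ = min(5, √5·ε)

Let ε > 0. We want δ > 0 such that 0 < |z − 5| < δ implies |√z − √5| < ε.
Rationalise: √z − √5 = (z − 5)/(√z + √5), so |√z − √5| = |z − 5|/(√z + √5).
Restrict δ ≤ 5 so that |z − 5| < 5 forces z > 0, and then √z + √5 > √5.
Hence |√z − √5| < |z − 5|/√5, which is < ε once |z − 5| < √5·ε.
Take δ = min(5, √5·ε). If 0 < |z − 5| < δ then z > 0 and |√z − √5| < |z − 5|/√5 < ε.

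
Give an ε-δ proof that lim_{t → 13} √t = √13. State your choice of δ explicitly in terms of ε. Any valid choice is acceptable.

δ = min(13, √13·ε)

Suppose ε > 0. We want δ > 0 such that 0 < |t − 13| < δ implies |√t − √13| < ε.
Multiplying by the conjugate, |√t − √13| = |t − 13|/(√t + √13).
Restrict δ ≤ 13 so that |t − 13| < 13 forces t > 0, and then √t + √13 > √13.
Hence |√t − √13| < |t − 13|/√13, which is < ε once |t − 13| < √13·ε.
Take δ = min(13, √13·ε). If 0 < |t − 13| < δ then t > 0 and |√t − √13| < |t − 13|/√13 < ε.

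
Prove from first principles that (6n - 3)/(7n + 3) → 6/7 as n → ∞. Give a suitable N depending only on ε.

N = (39/49)/ε

Let ε > 0 be given. For n ≥ 1, |(6n - 3)/(7n + 3) − (6/7)| = |-39|/(7(7n + 3)) = 39/(7(7n + 3)).
Since 7n + 3 ≥ 7n for n ≥ 1, this is ≤ 39/(7·7n) = (39/49)/n.
So |(6n - 3)/(7n + 3) − (6/7)| < ε whenever n > (39/49)/ε.
Take N = (39/49)/ε. If n > N then |(6n - 3)/(7n + 3) − (6/7)| ≤ (39/49)/n < ε.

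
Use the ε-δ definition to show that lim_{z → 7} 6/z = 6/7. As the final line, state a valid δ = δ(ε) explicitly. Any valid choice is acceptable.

δ = min(7/2, (49/12)ε)

Suppose ε > 0. We seek δ > 0 such that 0 < |z − 7| < δ implies |6/z − (6/7)| < ε.
|6/z − (6/7)| = 6·|7 − z|/(7·|z|) = 6|z − 7|/(7|z|).
Require δ ≤ 7/2 so that |z| > 7 − 7/2 = 7/2, hence 7|z| > 49/2.
Then |6/z − (6/7)| < 6|z − 7|/(49/2), which is < ε when |z − 7| < (49/12)ε.
Take δ = min(7/2, (49/12)ε). Then 0 < |z − 7| < δ gives both |z − 7| < 7/2 and |z − 7| < (49/12)ε, so |6/z − (6/7)| < ε.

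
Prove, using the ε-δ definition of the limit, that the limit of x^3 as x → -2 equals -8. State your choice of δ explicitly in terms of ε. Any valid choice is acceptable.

Fix ε > 0. We seek δ > 0 with 0 < |x + 2| < δ ⇒ |x^3 + 8| < ε.
Factor: x^3 + 8 = (x + 2)(x^2 - 2x + 4), so |x^3 + 8| = |x + 2|·|x^2 - 2x + 4|.
Impose δ ≤ 1 so that |x| < 3; then |x^2 - 2x + 4| ≤ 19.
Hence |x^3 + 8| ≤ 19|x + 2|, which is < ε once |x + 2| < ε/19.
Take δ = min(1, ε/19). If 0 < |x + 2| < δ then both bounds hold and |x^3 + 8| ≤ 19|x + 2| < 19·(ε/19) = ε.

δ = min(1, ε/19)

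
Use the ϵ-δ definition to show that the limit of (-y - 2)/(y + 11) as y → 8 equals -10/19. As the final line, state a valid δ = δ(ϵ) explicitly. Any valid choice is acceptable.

δ = min(19/2, (361/18)ϵ)

Let ϵ > 0. We want δ > 0 with 0 < |y − 8| < δ ⇒ |(-y - 2)/(y + 11) + 10/19| < ϵ.
Combining over a common denominator, (-y - 2)/(y + 11) + 10/19 = [(-y - 2)·19 − (-10)·(y + 11)] / [19·(y + 11)] = -9(y − 8) / (19(y + 11)).
So |(-y - 2)/(y + 11) + 10/19| = 9|y − 8| / (19·|y + 11|).
Require δ ≤ 19/2, so |y + 11| ≥ |19| − |y − 8| > 19 − 19/2 = 19/2.
Hence |(-y - 2)/(y + 11) + 10/19| < 9|y − 8|/(19·(19/2)) = (18/361)|y − 8|, which is < ϵ once |y − 8| < (361/18)ϵ.
Take δ = min(19/2, (361/18)ϵ). Then 0 < |y − 8| < δ forces both bounds, so |(-y - 2)/(y + 11) + 10/19| < ϵ.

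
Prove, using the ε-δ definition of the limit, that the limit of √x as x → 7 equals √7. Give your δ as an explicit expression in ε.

Suppose ε > 0. We want δ > 0 such that 0 < |x − 7| < δ implies |√x − √7| < ε.
Rationalise: √x − √7 = (x − 7)/(√x + √7), so |√x − √7| = |x − 7|/(√x + √7).
Restrict δ ≤ 7 so that |x − 7| < 7 forces x > 0, and then √x + √7 > √7.
Hence |√x − √7| < |x − 7|/√7, which is < ε once |x − 7| < √7·ε.
Take δ = min(7, √7·ε). If 0 < |x − 7| < δ then x > 0 and |√x − √7| < |x − 7|/√7 < ε.

δ = min(7, √7·ε)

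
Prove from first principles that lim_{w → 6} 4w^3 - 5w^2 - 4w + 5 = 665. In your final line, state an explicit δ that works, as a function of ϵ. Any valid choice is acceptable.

δ = min(1, ϵ/439)

Let ϵ > 0 be given. We want δ > 0 such that 0 < |w − 6| < δ implies |(4w^3 - 5w^2 - 4w + 5) − 665| < ϵ.
(4w^3 - 5w^2 - 4w + 5) − 665 = 4w^3 - 5w^2 - 4w - 660 = (w − 6)(4w^2 + 19w + 110).
So |(4w^3 - 5w^2 - 4w + 5) − 665| = |w − 6|·|4w^2 + 19w + 110|.
Assume first that |w − 6| < 1, so |w| < 7. Then |4w^2 + 19w + 110| ≤ 4·7^2 + 19·7 + 110 = 439.
Hence |(4w^3 - 5w^2 - 4w + 5) − 665| ≤ 439|w − 6| < ϵ provided |w − 6| < ϵ/439.
Choosing δ = min(1, ϵ/439) ensures both conditions, hence |(4w^3 - 5w^2 - 4w + 5) − 665| < ϵ.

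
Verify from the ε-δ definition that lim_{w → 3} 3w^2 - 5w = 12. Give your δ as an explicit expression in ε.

Let ε > 0 be given. We want δ > 0 such that 0 < |w − 3| < δ implies |(3w^2 - 5w) − 12| < ε.
(3w^2 - 5w) − 12 = 3w^2 - 5w - 12 = (w − 3)(3w + 4).
So |(3w^2 - 5w) − 12| = |w − 3|·|3w + 4|.
Assume first that |w − 3| < 1, so |w| < 4. Then |3w + 4| ≤ 3·4 + 4 = 16.
Hence |(3w^2 - 5w) − 12| ≤ 16|w − 3| < ε provided |w − 3| < ε/16.
Take δ = min(1, ε/16). Then 0 < |w − 3| < δ gives both |w − 3| < 1 and |w − 3| < ε/16, so |(3w^2 - 5w) − 12| < ε.

δ = min(1, ε/16)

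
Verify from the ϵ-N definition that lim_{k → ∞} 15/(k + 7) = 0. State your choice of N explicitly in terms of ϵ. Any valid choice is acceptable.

Let ϵ > 0. For k ≥ 1, |15/(k + 7) − 0| = 15/(k + 7) ≤ 15/k.
We need 15/k < ϵ, i.e. k > 15/ϵ.
Take N = 15/ϵ. If k > N then |15/(k + 7)| ≤ 15/k < ϵ.

N = 15/ϵ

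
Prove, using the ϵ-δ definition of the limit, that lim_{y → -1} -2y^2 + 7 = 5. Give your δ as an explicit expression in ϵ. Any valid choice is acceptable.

Let ϵ > 0. We want δ > 0 such that 0 < |y + 1| < δ implies |(-2y^2 + 7) − 5| < ϵ.
(-2y^2 + 7) − 5 = -2y^2 + 2 = (y + 1)(-2y + 2).
So |(-2y^2 + 7) − 5| = |y + 1|·|-2y + 2|.
Require δ ≤ 1. Then |y + 1| < 1 gives |y| < 2, and by the triangle inequality |-2y + 2| ≤ 2·2 + 2 = 6.
Hence |(-2y^2 + 7) − 5| ≤ 6|y + 1| < ϵ provided |y + 1| < ϵ/6.
Choosing δ = min(1, ϵ/6) ensures both conditions, hence |(-2y^2 + 7) − 5| < ϵ.

δ = min(1, ϵ/6)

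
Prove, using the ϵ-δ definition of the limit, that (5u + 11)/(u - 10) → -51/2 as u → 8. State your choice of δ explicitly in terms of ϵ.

Let ϵ > 0 be given. We want δ > 0 with 0 < |u − 8| < δ ⇒ |(5u + 11)/(u - 10) + 51/2| < ϵ.
Combining over a common denominator, (5u + 11)/(u - 10) + 51/2 = [(5u + 11)·(-2) − 51·(u - 10)] / [(-2)·(u - 10)] = -61(u − 8) / ((-2)(u - 10)).
So |(5u + 11)/(u - 10) + 51/2| = 61|u − 8| / (2·|u − 10|).
Require δ ≤ 1, so |u − 10| ≥ |-2| − |u − 8| > 2 − 1 = 1.
Hence |(5u + 11)/(u - 10) + 51/2| < 61|u − 8|/(2·1) = (61/2)|u − 8|, which is < ϵ once |u − 8| < (2/61)ϵ.
Take δ = min(1, (2/61)ϵ). Then 0 < |u − 8| < δ forces both bounds, so |(5u + 11)/(u - 10) + 51/2| < ϵ.

δ = min(1, (2/61)ϵ)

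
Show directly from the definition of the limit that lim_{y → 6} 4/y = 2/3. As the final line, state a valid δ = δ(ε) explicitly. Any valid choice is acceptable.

δ = min(3, (9/2)ε)

Suppose ε > 0. We seek δ > 0 such that 0 < |y − 6| < δ implies |4/y − (2/3)| < ε.
|4/y − (2/3)| = 4·|6 − y|/(6·|y|) = 4|y − 6|/(6|y|).
Require δ ≤ 3 so that |y| > 6 − 3 = 3, hence 6|y| > 18.
Then |4/y − (2/3)| < 4|y − 6|/18, which is < ε when |y − 6| < (9/2)ε.
Take δ = min(3, (9/2)ε). Then 0 < |y − 6| < δ gives both |y − 6| < 3 and |y − 6| < (9/2)ε, so |4/y − (2/3)| < ε.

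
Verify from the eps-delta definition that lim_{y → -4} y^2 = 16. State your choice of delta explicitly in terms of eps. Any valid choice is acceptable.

Let eps > 0. We seek delta > 0 with 0 < |y + 4| < delta ⇒ |y^2 − 16| < eps.
Factor: y^2 − 16 = (y + 4)(y - 4), so |y^2 − 16| = |y + 4|·|y - 4|.
Impose delta ≤ 1 so that |y| < 5; then |y - 4| ≤ 9.
Hence |y^2 − 16| ≤ 9|y + 4|, which is < eps once |y + 4| < eps/9.
Take delta = min(1, eps/9). If 0 < |y + 4| < delta then both bounds hold and |y^2 − 16| ≤ 9|y + 4| < 9·(eps/9) = eps.

delta = min(1, eps/9)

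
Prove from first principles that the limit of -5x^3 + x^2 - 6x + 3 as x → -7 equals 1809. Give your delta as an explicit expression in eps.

delta = min(1, eps/866)

Fix eps > 0. We want delta > 0 such that 0 < |x + 7| < delta implies |(-5x^3 + x^2 - 6x + 3) − 1809| < eps.
(-5x^3 + x^2 - 6x + 3) − 1809 = -5x^3 + x^2 - 6x - 1806 = (x + 7)(-5x^2 + 36x - 258).
So |(-5x^3 + x^2 - 6x + 3) − 1809| = |x + 7|·|-5x^2 + 36x - 258|.
Assume first that |x + 7| < 1, so |x| < 8. Then |-5x^2 + 36x - 258| ≤ 5·8^2 + 36·8 + 258 = 866.
Hence |(-5x^3 + x^2 - 6x + 3) − 1809| ≤ 866|x + 7| < eps provided |x + 7| < eps/866.
Choosing delta = min(1, eps/866) ensures both conditions, hence |(-5x^3 + x^2 - 6x + 3) − 1809| < eps.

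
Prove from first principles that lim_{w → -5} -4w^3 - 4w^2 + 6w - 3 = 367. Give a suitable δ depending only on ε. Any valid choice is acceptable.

δ = min(1, ε/314)

Fix ε > 0. We want δ > 0 such that 0 < |w + 5| < δ implies |(-4w^3 - 4w^2 + 6w - 3) − 367| < ε.
(-4w^3 - 4w^2 + 6w - 3) − 367 = -4w^3 - 4w^2 + 6w - 370 = (w + 5)(-4w^2 + 16w - 74).
So |(-4w^3 - 4w^2 + 6w - 3) − 367| = |w + 5|·|-4w^2 + 16w - 74|.
Assume first that |w + 5| < 1, so |w| < 6. Then |-4w^2 + 16w - 74| ≤ 4·6^2 + 16·6 + 74 = 314.
Hence |(-4w^3 - 4w^2 + 6w - 3) − 367| ≤ 314|w + 5| < ε provided |w + 5| < ε/314.
Choosing δ = min(1, ε/314) ensures both conditions, hence |(-4w^3 - 4w^2 + 6w - 3) − 367| < ε.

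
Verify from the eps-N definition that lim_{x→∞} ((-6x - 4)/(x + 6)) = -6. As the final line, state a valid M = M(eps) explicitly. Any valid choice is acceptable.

M = 32/eps

Let eps > 0. We seek M > 0 such that x > M implies |(-6x - 4)/(x + 6) + 6| < eps.
(-6x - 4)/(x + 6) + 6 = ((-6x - 4) − (-6)(x + 6)) / ((x + 6)) = 32/((x + 6)).
For x > 0 we have x + 6 > x, so |(-6x - 4)/(x + 6) + 6| = 32/((x + 6)) < 32/(x) = 32/x.
Thus |(-6x - 4)/(x + 6) + 6| < eps whenever x > 32/eps.
Take M = 32/eps. If x > M then |(-6x - 4)/(x + 6) + 6| < 32/x < eps.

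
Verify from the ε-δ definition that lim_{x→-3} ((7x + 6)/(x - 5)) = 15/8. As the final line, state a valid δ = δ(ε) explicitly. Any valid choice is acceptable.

δ = min(4, (32/41)ε)

Fix ε > 0. We want δ > 0 with 0 < |x + 3| < δ ⇒ |(7x + 6)/(x - 5) − (15/8)| < ε.
Combining over a common denominator, (7x + 6)/(x - 5) − (15/8) = [(7x + 6)·(-8) − (-15)·(x - 5)] / [(-8)·(x - 5)] = -41(x + 3) / ((-8)(x - 5)).
So |(7x + 6)/(x - 5) − (15/8)| = 41|x + 3| / (8·|x − 5|).
Restrict δ ≤ 4. Then |x + 3| < 4 gives |x − 5| = |(x + 3) + (-8)| ≥ 8 − 4 = 4.
Hence |(7x + 6)/(x - 5) − (15/8)| < 41|x + 3|/(8·4) = (41/32)|x + 3|, which is < ε once |x + 3| < (32/41)ε.
Take δ = min(4, (32/41)ε). Then 0 < |x + 3| < δ forces both bounds, so |(7x + 6)/(x - 5) − (15/8)| < ε.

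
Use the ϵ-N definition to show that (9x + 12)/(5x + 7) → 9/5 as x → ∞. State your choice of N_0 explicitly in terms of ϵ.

N_0 = (3/25)/ϵ

Let ϵ > 0. We seek N_0 > 0 such that x > N_0 implies |(9x + 12)/(5x + 7) − (9/5)| < ϵ.
(9x + 12)/(5x + 7) − (9/5) = (5(9x + 12) − 9(5x + 7)) / (5(5x + 7)) = -3/(5(5x + 7)).
For x > 0 we have 5x + 7 > 5x, so |(9x + 12)/(5x + 7) − (9/5)| = 3/(5(5x + 7)) < 3/(5·5x) = (3/25)/x.
Thus |(9x + 12)/(5x + 7) − (9/5)| < ϵ whenever x > (3/25)/ϵ.
Take N_0 = (3/25)/ϵ. If x > N_0 then |(9x + 12)/(5x + 7) − (9/5)| < (3/25)/x < ϵ.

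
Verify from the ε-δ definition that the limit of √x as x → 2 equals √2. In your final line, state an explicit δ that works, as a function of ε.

δ = min(2, √2·ε)

Suppose ε > 0. We want δ > 0 such that 0 < |x − 2| < δ implies |√x − √2| < ε.
Rationalise: √x − √2 = (x − 2)/(√x + √2), so |√x − √2| = |x − 2|/(√x + √2).
Restrict δ ≤ 2 so that |x − 2| < 2 forces x > 0, and then √x + √2 > √2.
Hence |√x − √2| < |x − 2|/√2, which is < ε once |x − 2| < √2·ε.
Take δ = min(2, √2·ε). If 0 < |x − 2| < δ then x > 0 and |√x − √2| < |x − 2|/√2 < ε.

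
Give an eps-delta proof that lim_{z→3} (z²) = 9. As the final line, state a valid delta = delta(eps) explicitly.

Let eps > 0 be given. We seek delta > 0 with 0 < |z − 3| < delta ⇒ |z² − 9| < eps.
Factor: z² − 9 = (z − 3)(z + 3), so |z² − 9| = |z − 3|·|z + 3|.
Restrict delta ≤ 1. Then |z − 3| < 1 gives |z| < 4, so by the triangle inequality |z + 3| ≤ 4 + 3 = 7.
Hence |z² − 9| ≤ 7|z − 3|, which is < eps once |z − 3| < eps/7.
Take delta = min(1, eps/7). If 0 < |z − 3| < delta then both bounds hold and |z² − 9| ≤ 7|z − 3| < 7·(eps/7) = eps.

delta = min(1, eps/7)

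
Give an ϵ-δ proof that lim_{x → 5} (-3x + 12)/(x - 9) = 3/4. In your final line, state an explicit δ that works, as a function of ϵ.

Let ϵ > 0 be given. We want δ > 0 with 0 < |x − 5| < δ ⇒ |(-3x + 12)/(x - 9) − (3/4)| < ϵ.
Combining over a common denominator, (-3x + 12)/(x - 9) − (3/4) = [(-3x + 12)·(-4) − (-3)·(x - 9)] / [(-4)·(x - 9)] = 15(x − 5) / ((-4)(x - 9)).
So |(-3x + 12)/(x - 9) − (3/4)| = 15|x − 5| / (4·|x − 9|).
Require δ ≤ 2, so |x − 9| ≥ |-4| − |x − 5| > 4 − 2 = 2.
Hence |(-3x + 12)/(x - 9) − (3/4)| < 15|x − 5|/(4·2) = (15/8)|x − 5|, which is < ϵ once |x − 5| < (8/15)ϵ.
Take δ = min(2, (8/15)ϵ). Then 0 < |x − 5| < δ forces both bounds, so |(-3x + 12)/(x - 9) − (3/4)| < ϵ.

δ = min(2, (8/15)ϵ)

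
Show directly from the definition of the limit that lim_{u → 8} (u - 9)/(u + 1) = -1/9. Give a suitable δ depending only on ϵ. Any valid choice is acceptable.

Suppose ϵ > 0. We want δ > 0 with 0 < |u − 8| < δ ⇒ |(u - 9)/(u + 1) + 1/9| < ϵ.
Combining over a common denominator, (u - 9)/(u + 1) + 1/9 = [(u - 9)·9 − (-1)·(u + 1)] / [9·(u + 1)] = 10(u − 8) / (9(u + 1)).
So |(u - 9)/(u + 1) + 1/9| = 10|u − 8| / (9·|u + 1|).
Require δ ≤ 9/2, so |u + 1| ≥ |9| − |u − 8| > 9 − 9/2 = 9/2.
Hence |(u - 9)/(u + 1) + 1/9| < 10|u − 8|/(9·(9/2)) = (20/81)|u − 8|, which is < ϵ once |u − 8| < (81/20)ϵ.
Take δ = min(9/2, (81/20)ϵ). Then 0 < |u − 8| < δ forces both bounds, so |(u - 9)/(u + 1) + 1/9| < ϵ.

δ = min(9/2, (81/20)ϵ)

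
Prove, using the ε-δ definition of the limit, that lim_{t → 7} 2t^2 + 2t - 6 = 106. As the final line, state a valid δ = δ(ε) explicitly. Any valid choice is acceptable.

Let ε > 0. We want δ > 0 such that 0 < |t − 7| < δ implies |(2t^2 + 2t - 6) − 106| < ε.
(2t^2 + 2t - 6) − 106 = 2t^2 + 2t - 112 = (t − 7)(2t + 16).
So |(2t^2 + 2t - 6) − 106| = |t − 7|·|2t + 16|.
Require δ ≤ 1. Then |t − 7| < 1 gives |t| < 8, and by the triangle inequality |2t + 16| ≤ 2·8 + 16 = 32.
Hence |(2t^2 + 2t - 6) − 106| ≤ 32|t − 7| < ε provided |t − 7| < ε/32.
Choosing δ = min(1, ε/32) ensures both conditions, hence |(2t^2 + 2t - 6) − 106| < ε.

δ = min(1, ε/32)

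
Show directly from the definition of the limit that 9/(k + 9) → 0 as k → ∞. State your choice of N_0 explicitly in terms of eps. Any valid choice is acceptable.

Suppose eps > 0. For k ≥ 1, |9/(k + 9) − 0| = 9/(k + 9) ≤ 9/k.
We need 9/k < eps, i.e. k > 9/eps.
Take N_0 = 9/eps. If k > N_0 then |9/(k + 9)| ≤ 9/k < eps.

N_0 = 9/eps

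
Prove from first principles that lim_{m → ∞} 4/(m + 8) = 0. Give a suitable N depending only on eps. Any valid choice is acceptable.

Let eps > 0 be given. For m ≥ 1, |4/(m + 8) − 0| = 4/(m + 8) ≤ 4/m.
We need 4/m < eps, i.e. m > 4/eps.
Take N = 4/eps. If m > N then |4/(m + 8)| ≤ 4/m < eps.

N = 4/eps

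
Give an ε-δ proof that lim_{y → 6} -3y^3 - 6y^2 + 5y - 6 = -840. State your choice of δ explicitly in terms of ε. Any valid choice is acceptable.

Suppose ε > 0. We want δ > 0 such that 0 < |y − 6| < δ implies |(-3y^3 - 6y^2 + 5y - 6) + 840| < ε.
(-3y^3 - 6y^2 + 5y - 6) + 840 = -3y^3 - 6y^2 + 5y + 834 = (y − 6)(-3y^2 - 24y - 139).
So |(-3y^3 - 6y^2 + 5y - 6) + 840| = |y − 6|·|-3y^2 - 24y - 139|.
Require δ ≤ 1. Then |y − 6| < 1 gives |y| < 7, and by the triangle inequality |-3y^2 - 24y - 139| ≤ 3·7^2 + 24·7 + 139 = 454.
Hence |(-3y^3 - 6y^2 + 5y - 6) + 840| ≤ 454|y − 6| < ε provided |y − 6| < ε/454.
Take δ = min(1, ε/454). Then 0 < |y − 6| < δ gives both |y − 6| < 1 and |y − 6| < ε/454, so |(-3y^3 - 6y^2 + 5y - 6) + 840| < ε.

δ = min(1, ε/454)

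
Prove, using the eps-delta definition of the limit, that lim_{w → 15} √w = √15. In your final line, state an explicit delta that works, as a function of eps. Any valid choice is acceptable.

Fix eps > 0. We want delta > 0 such that 0 < |w − 15| < delta implies |√w − √15| < eps.
Multiplying by the conjugate, |√w − √15| = |w − 15|/(√w + √15).
Restrict delta ≤ 15 so that |w − 15| < 15 forces w > 0, and then √w + √15 > √15.
Hence |√w − √15| < |w − 15|/√15, which is < eps once |w − 15| < √15·eps.
Take delta = min(15, √15·eps). If 0 < |w − 15| < delta then w > 0 and |√w − √15| < |w − 15|/√15 < eps.

delta = min(15, √15·eps)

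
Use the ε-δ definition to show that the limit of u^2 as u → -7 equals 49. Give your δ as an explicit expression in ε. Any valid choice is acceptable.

δ = min(2, ε/16)

Let ε > 0 be given. We seek δ > 0 with 0 < |u + 7| < δ ⇒ |u^2 − 49| < ε.
Factor: u^2 − 49 = (u + 7)(u - 7), so |u^2 − 49| = |u + 7|·|u - 7|.
Restrict δ ≤ 2. Then |u + 7| < 2 gives |u| < 9, so by the triangle inequality |u - 7| ≤ 9 + 7 = 16.
Hence |u^2 − 49| ≤ 16|u + 7|, which is < ε once |u + 7| < ε/16.
Take δ = min(2, ε/16). If 0 < |u + 7| < δ then both bounds hold and |u^2 − 49| ≤ 16|u + 7| < 16·(ε/16) = ε.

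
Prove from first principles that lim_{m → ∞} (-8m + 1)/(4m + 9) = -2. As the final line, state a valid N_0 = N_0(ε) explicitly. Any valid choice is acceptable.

Let ε > 0 be given. For m ≥ 1, |(-8m + 1)/(4m + 9) + 2| = |76|/(4(4m + 9)) = 76/(4(4m + 9)).
Since 4m + 9 ≥ 4m for m ≥ 1, this is ≤ 76/(4·4m) = (19/4)/m.
So |(-8m + 1)/(4m + 9) + 2| < ε whenever m > (19/4)/ε.
Take N_0 = (19/4)/ε. If m > N_0 then |(-8m + 1)/(4m + 9) + 2| ≤ (19/4)/m < ε.

N_0 = (19/4)/ε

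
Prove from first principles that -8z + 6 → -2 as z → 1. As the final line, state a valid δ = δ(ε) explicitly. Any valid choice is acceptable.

Suppose ε > 0. We need δ > 0 so that 0 < |z − 1| < δ implies |(-8z + 6) + 2| < ε.
|(-8z + 6) + 2| = |-8z + 8| = 8|z − 1|.
Thus it suffices that |z − 1| < ε/8.
Choosing δ = ε/8 gives |(-8z + 6) + 2| = 8|z − 1| < ε whenever |z − 1| < δ.

δ = ε/8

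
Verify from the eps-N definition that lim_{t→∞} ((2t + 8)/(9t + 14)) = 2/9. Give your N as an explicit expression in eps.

N = (44/81)/eps

Let eps > 0 be given. We seek N > 0 such that t > N implies |(2t + 8)/(9t + 14) − (2/9)| < eps.
(2t + 8)/(9t + 14) − (2/9) = (9(2t + 8) − 2(9t + 14)) / (9(9t + 14)) = 44/(9(9t + 14)).
For t > 0 we have 9t + 14 > 9t, so |(2t + 8)/(9t + 14) − (2/9)| = 44/(9(9t + 14)) < 44/(9·9t) = (44/81)/t.
Thus |(2t + 8)/(9t + 14) − (2/9)| < eps whenever t > (44/81)/eps.
Take N = (44/81)/eps. If t > N then |(2t + 8)/(9t + 14) − (2/9)| < (44/81)/t < eps.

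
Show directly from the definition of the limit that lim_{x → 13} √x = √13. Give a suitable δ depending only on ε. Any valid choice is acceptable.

Fix ε > 0. We want δ > 0 such that 0 < |x − 13| < δ implies |√x − √13| < ε.
Rationalise: √x − √13 = (x − 13)/(√x + √13), so |√x − √13| = |x − 13|/(√x + √13).
Restrict δ ≤ 13 so that |x − 13| < 13 forces x > 0, and then √x + √13 > √13.
Hence |√x − √13| < |x − 13|/√13, which is < ε once |x − 13| < √13·ε.
Take δ = min(13, √13·ε). If 0 < |x − 13| < δ then x > 0 and |√x − √13| < |x − 13|/√13 < ε.

δ = min(13, √13·ε)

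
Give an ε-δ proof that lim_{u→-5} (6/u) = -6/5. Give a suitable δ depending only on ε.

δ = min(5/2, (25/12)ε)

Let ε > 0 be given. We seek δ > 0 such that 0 < |u + 5| < δ implies |6/u + 6/5| < ε.
|6/u + 6/5| = 6·|-5 − u|/(5·|u|) = 6|u + 5|/(5|u|).
Restrict δ ≤ 5/2. Then |u + 5| < 5/2 gives |u| > 5/2, so 5|u| > 25/2.
Then |6/u + 6/5| < 6|u + 5|/(25/2), which is < ε when |u + 5| < (25/12)ε.
Take δ = min(5/2, (25/12)ε). Then 0 < |u + 5| < δ gives both |u + 5| < 5/2 and |u + 5| < (25/12)ε, so |6/u + 6/5| < ε.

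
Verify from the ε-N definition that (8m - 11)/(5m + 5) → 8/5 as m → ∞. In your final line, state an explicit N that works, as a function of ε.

N = (19/5)/ε

Fix ε > 0. For m ≥ 1, |(8m - 11)/(5m + 5) − (8/5)| = |-95|/(5(5m + 5)) = 95/(5(5m + 5)).
Since 5m + 5 ≥ 5m for m ≥ 1, this is ≤ 95/(5·5m) = (19/5)/m.
So |(8m - 11)/(5m + 5) − (8/5)| < ε whenever m > (19/5)/ε.
Take N = (19/5)/ε. If m > N then |(8m - 11)/(5m + 5) − (8/5)| ≤ (19/5)/m < ε.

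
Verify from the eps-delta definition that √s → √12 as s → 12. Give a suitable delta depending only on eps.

delta = min(12, √12·eps)

Let eps > 0 be given. We want delta > 0 such that 0 < |s − 12| < delta implies |√s − √12| < eps.
Multiplying by the conjugate, |√s − √12| = |s − 12|/(√s + √12).
Restrict delta ≤ 12 so that |s − 12| < 12 forces s > 0, and then √s + √12 > √12.
Hence |√s − √12| < |s − 12|/√12, which is < eps once |s − 12| < √12·eps.
Take delta = min(12, √12·eps). If 0 < |s − 12| < delta then s > 0 and |√s − √12| < |s − 12|/√12 < eps.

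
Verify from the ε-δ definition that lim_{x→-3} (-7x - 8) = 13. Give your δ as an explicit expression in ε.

δ = ε/7

Suppose ε > 0. We need δ > 0 so that 0 < |x + 3| < δ implies |(-7x - 8) − 13| < ε.
|(-7x - 8) − 13| = |-7x - 21| = 7|x + 3|.
Thus it suffices that |x + 3| < ε/7.
Choosing δ = ε/7 gives |(-7x - 8) − 13| = 7|x + 3| < ε whenever |x + 3| < δ.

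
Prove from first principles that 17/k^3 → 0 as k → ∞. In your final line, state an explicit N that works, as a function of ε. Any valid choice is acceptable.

N = (17/ε)^{1/3}

Suppose ε > 0. For k ≥ 1, |17/k^3 − 0| = 17/k^3.
17/k^3 < ε ⇔ k^3 > 17/ε ⇔ k > (17/ε)^{1/3}.
Take N = (17/ε)^{1/3}. Then k > N implies 17/k^3 < ε.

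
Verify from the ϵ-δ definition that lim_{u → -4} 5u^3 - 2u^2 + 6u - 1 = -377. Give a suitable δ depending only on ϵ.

δ = min(2, ϵ/406)

Let ϵ > 0. We want δ > 0 such that 0 < |u + 4| < δ implies |(5u^3 - 2u^2 + 6u - 1) + 377| < ϵ.
(5u^3 - 2u^2 + 6u - 1) + 377 = 5u^3 - 2u^2 + 6u + 376 = (u + 4)(5u^2 - 22u + 94).
So |(5u^3 - 2u^2 + 6u - 1) + 377| = |u + 4|·|5u^2 - 22u + 94|.
Assume first that |u + 4| < 2, so |u| < 6. Then |5u^2 - 22u + 94| ≤ 5·6^2 + 22·6 + 94 = 406.
Hence |(5u^3 - 2u^2 + 6u - 1) + 377| ≤ 406|u + 4| < ϵ provided |u + 4| < ϵ/406.
Take δ = min(2, ϵ/406). Then 0 < |u + 4| < δ gives both |u + 4| < 2 and |u + 4| < ϵ/406, so |(5u^3 - 2u^2 + 6u - 1) + 377| < ϵ.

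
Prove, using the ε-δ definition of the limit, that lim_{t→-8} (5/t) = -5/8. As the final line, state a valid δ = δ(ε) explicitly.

δ = min(4, (32/5)ε)

Let ε > 0 be given. We seek δ > 0 such that 0 < |t + 8| < δ implies |5/t + 5/8| < ε.
|5/t + 5/8| = 5·|-8 − t|/(8·|t|) = 5|t + 8|/(8|t|).
Require δ ≤ 4 so that |t| > 8 − 4 = 4, hence 8|t| > 32.
Then |5/t + 5/8| < 5|t + 8|/32, which is < ε when |t + 8| < (32/5)ε.
Take δ = min(4, (32/5)ε). Then 0 < |t + 8| < δ gives both |t + 8| < 4 and |t + 8| < (32/5)ε, so |5/t + 5/8| < ε.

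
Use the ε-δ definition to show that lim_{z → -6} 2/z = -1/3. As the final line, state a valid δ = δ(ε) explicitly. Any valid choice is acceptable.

Let ε > 0. We seek δ > 0 such that 0 < |z + 6| < δ implies |2/z + 1/3| < ε.
|2/z + 1/3| = 2·|-6 − z|/(6·|z|) = 2|z + 6|/(6|z|).
Require δ ≤ 3 so that |z| > 6 − 3 = 3, hence 6|z| > 18.
Then |2/z + 1/3| < 2|z + 6|/18, which is < ε when |z + 6| < 9ε.
Take δ = min(3, 9ε). Then 0 < |z + 6| < δ gives both |z + 6| < 3 and |z + 6| < 9ε, so |2/z + 1/3| < ε.

δ = min(3, 9ε)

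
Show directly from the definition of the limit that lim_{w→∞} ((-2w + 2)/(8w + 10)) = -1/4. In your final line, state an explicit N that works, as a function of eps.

Suppose eps > 0. We seek N > 0 such that w > N implies |(-2w + 2)/(8w + 10) + 1/4| < eps.
(-2w + 2)/(8w + 10) + 1/4 = (8(-2w + 2) − (-2)(8w + 10)) / (8(8w + 10)) = 36/(8(8w + 10)).
For w > 0 we have 8w + 10 > 8w, so |(-2w + 2)/(8w + 10) + 1/4| = 36/(8(8w + 10)) < 36/(8·8w) = (9/16)/w.
Thus |(-2w + 2)/(8w + 10) + 1/4| < eps whenever w > (9/16)/eps.
Take N = (9/16)/eps. If w > N then |(-2w + 2)/(8w + 10) + 1/4| < (9/16)/w < eps.

N = (9/16)/eps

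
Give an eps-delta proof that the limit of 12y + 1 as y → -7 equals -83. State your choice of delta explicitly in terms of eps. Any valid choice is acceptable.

Suppose eps > 0. We need delta > 0 so that 0 < |y + 7| < delta implies |(12y + 1) + 83| < eps.
Since (12y + 1) + 83 = 12(y + 7), we have |(12y + 1) + 83| = 12|y + 7|.
Thus it suffices that |y + 7| < eps/12.
Take delta = eps/12. If 0 < |y + 7| < delta then |(12y + 1) + 83| = 12|y + 7| < 12·(eps/12) = eps.

delta = eps/12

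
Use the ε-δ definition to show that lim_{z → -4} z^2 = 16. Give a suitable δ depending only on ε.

δ = min(1, ε/9)

Suppose ε > 0. We seek δ > 0 with 0 < |z + 4| < δ ⇒ |z^2 − 16| < ε.
Factor: z^2 − 16 = (z + 4)(z - 4), so |z^2 − 16| = |z + 4|·|z - 4|.
Restrict δ ≤ 1. Then |z + 4| < 1 gives |z| < 5, so by the triangle inequality |z - 4| ≤ 5 + 4 = 9.
Hence |z^2 − 16| ≤ 9|z + 4|, which is < ε once |z + 4| < ε/9.
Take δ = min(1, ε/9). If 0 < |z + 4| < δ then both bounds hold and |z^2 − 16| ≤ 9|z + 4| < 9·(ε/9) = ε.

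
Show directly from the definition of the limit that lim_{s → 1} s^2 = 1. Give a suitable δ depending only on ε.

Let ε > 0 be given. We seek δ > 0 with 0 < |s − 1| < δ ⇒ |s^2 − 1| < ε.
Factor: s^2 − 1 = (s − 1)(s + 1), so |s^2 − 1| = |s − 1|·|s + 1|.
Restrict δ ≤ 2. Then |s − 1| < 2 gives |s| < 3, so by the triangle inequality |s + 1| ≤ 3 + 1 = 4.
Hence |s^2 − 1| ≤ 4|s − 1|, which is < ε once |s − 1| < ε/4.
Take δ = min(2, ε/4). If 0 < |s − 1| < δ then both bounds hold and |s^2 − 1| ≤ 4|s − 1| < 4·(ε/4) = ε.

δ = min(2, ε/4)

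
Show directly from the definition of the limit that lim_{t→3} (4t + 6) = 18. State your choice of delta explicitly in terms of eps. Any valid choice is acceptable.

Let eps > 0 be given. We need delta > 0 so that 0 < |t − 3| < delta implies |(4t + 6) − 18| < eps.
Since (4t + 6) − 18 = 4(t − 3), we have |(4t + 6) − 18| = 4|t − 3|.
So 4|t − 3| < eps exactly when |t − 3| < eps/4.
Take delta = eps/4. If 0 < |t − 3| < delta then |(4t + 6) − 18| = 4|t − 3| < 4·(eps/4) = eps.

delta = eps/4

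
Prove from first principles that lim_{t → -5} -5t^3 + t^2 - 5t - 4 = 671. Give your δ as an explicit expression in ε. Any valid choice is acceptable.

δ = min(1, ε/471)

Suppose ε > 0. We want δ > 0 such that 0 < |t + 5| < δ implies |(-5t^3 + t^2 - 5t - 4) − 671| < ε.
(-5t^3 + t^2 - 5t - 4) − 671 = -5t^3 + t^2 - 5t - 675 = (t + 5)(-5t^2 + 26t - 135).
So |(-5t^3 + t^2 - 5t - 4) − 671| = |t + 5|·|-5t^2 + 26t - 135|.
Assume first that |t + 5| < 1, so |t| < 6. Then |-5t^2 + 26t - 135| ≤ 5·6^2 + 26·6 + 135 = 471.
Hence |(-5t^3 + t^2 - 5t - 4) − 671| ≤ 471|t + 5| < ε provided |t + 5| < ε/471.
Choosing δ = min(1, ε/471) ensures both conditions, hence |(-5t^3 + t^2 - 5t - 4) − 671| < ε.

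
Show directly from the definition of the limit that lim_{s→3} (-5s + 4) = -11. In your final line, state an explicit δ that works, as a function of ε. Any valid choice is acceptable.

Let ε > 0 be given. We need δ > 0 so that 0 < |s − 3| < δ implies |(-5s + 4) + 11| < ε.
Since (-5s + 4) + 11 = -5(s − 3), we have |(-5s + 4) + 11| = 5|s − 3|.
Thus it suffices that |s − 3| < ε/5.
Take δ = ε/5. If 0 < |s − 3| < δ then |(-5s + 4) + 11| = 5|s − 3| < 5·(ε/5) = ε.

δ = ε/5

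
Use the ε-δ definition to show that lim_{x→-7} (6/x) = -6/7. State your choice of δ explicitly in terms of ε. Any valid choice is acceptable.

Suppose ε > 0. We seek δ > 0 such that 0 < |x + 7| < δ implies |6/x + 6/7| < ε.
|6/x + 6/7| = 6·|-7 − x|/(7·|x|) = 6|x + 7|/(7|x|).
Require δ ≤ 7/2 so that |x| > 7 − 7/2 = 7/2, hence 7|x| > 49/2.
Then |6/x + 6/7| < 6|x + 7|/(49/2), which is < ε when |x + 7| < (49/12)ε.
Take δ = min(7/2, (49/12)ε). Then 0 < |x + 7| < δ gives both |x + 7| < 7/2 and |x + 7| < (49/12)ε, so |6/x + 6/7| < ε.

δ = min(7/2, (49/12)ε)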